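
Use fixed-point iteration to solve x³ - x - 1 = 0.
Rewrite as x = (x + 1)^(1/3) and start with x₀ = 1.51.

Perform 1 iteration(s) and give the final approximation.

Equation: x³ - x - 1 = 0
Fixed-point form: x = (x + 1)^(1/3)
x₀ = 1.51

x_1 = g(1.510000) = 1.359016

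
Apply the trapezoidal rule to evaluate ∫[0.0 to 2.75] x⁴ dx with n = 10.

f(x) = x⁴
a = 0.0, b = 2.75, n = 10
h = (b - a)/n = 0.275000

Trapezoidal rule: (h/2)[f(x₀) + 2f(x₁) + 2f(x₂) + ... + f(xₙ)]

x_0 = 0.0000, f(x_0) = 0.000000, coefficient = 1
x_1 = 0.2750, f(x_1) = 0.005719, coefficient = 2
x_2 = 0.5500, f(x_2) = 0.091506, coefficient = 2
x_3 = 0.8250, f(x_3) = 0.463250, coefficient = 2
x_4 = 1.1000, f(x_4) = 1.464100, coefficient = 2
x_5 = 1.3750, f(x_5) = 3.574463, coefficient = 2
x_6 = 1.6500, f(x_6) = 7.412006, coefficient = 2
x_7 = 1.9250, f(x_7) = 13.731657, coefficient = 2
x_8 = 2.2000, f(x_8) = 23.425600, coefficient = 2
x_9 = 2.4750, f(x_9) = 37.523282, coefficient = 2
x_10 = 2.7500, f(x_10) = 57.191406, coefficient = 1

I ≈ (0.275000/2) × 232.574573 = 31.979004
Exact value: 31.455273
Error: 0.523730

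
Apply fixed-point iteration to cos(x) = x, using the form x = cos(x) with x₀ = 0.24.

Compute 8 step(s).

Equation: cos(x) = x
Fixed-point form: x = cos(x)
x₀ = 0.24

x_1 = g(0.240000) = 0.971338
x_2 = g(0.971338) = 0.564195
x_3 = g(0.564195) = 0.845019
x_4 = g(0.845019) = 0.663717
x_5 = g(0.663717) = 0.787708
x_6 = g(0.787708) = 0.705472
x_7 = g(0.705472) = 0.761306
x_8 = g(0.761306) = 0.723936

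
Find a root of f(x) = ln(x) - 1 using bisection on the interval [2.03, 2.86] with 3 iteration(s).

f(x) = ln(x) - 1
Initial interval: [2.03, 2.86]

Iteration 1:
  c_1 = (2.030000 + 2.860000)/2 = 2.445000
  f(c_1) = f(2.445000) = -0.105955
  f(a) × f(c) ≥ 0, new interval: [2.445000, 2.860000]
Iteration 2:
  c_2 = (2.445000 + 2.860000)/2 = 2.652500
  f(c_2) = f(2.652500) = -0.024497
  f(a) × f(c) ≥ 0, new interval: [2.652500, 2.860000]
Iteration 3:
  c_3 = (2.652500 + 2.860000)/2 = 2.756250
  f(c_3) = f(2.756250) = 0.013871
  f(a) × f(c) < 0, new interval: [2.652500, 2.756250]

After 3 iteration(s), the approximation is c_3 = 2.756250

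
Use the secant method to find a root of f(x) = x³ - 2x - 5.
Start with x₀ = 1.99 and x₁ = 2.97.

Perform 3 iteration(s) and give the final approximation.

f(x) = x³ - 2x - 5
x₀ = 1.99, x₁ = 2.97

Secant formula: x_{n+1} = x_n - f(x_n)(x_n - x_{n-1})/(f(x_n) - f(x_{n-1}))

Iteration 1:
  f(1.990000) = -1.099401
  f(2.970000) = 15.258073
  x_2 = 2.970000 - 15.258073×(2.970000 - 1.990000)/(15.258073 - (-1.099401))
       = 2.055867
Iteration 2:
  f(2.970000) = 15.258073
  f(2.055867) = -0.422432
  x_3 = 2.055867 - (-0.422432)×(2.055867 - 2.970000)/(-0.422432 - 15.258073)
       = 2.080493
Iteration 3:
  f(2.055867) = -0.422432
  f(2.080493) = -0.155669
  x_4 = 2.080493 - (-0.155669)×(2.080493 - 2.055867)/(-0.155669 - (-0.422432))
       = 2.094864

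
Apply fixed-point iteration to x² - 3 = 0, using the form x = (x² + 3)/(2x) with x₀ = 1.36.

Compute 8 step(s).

Equation: x² - 3 = 0
Fixed-point form: x = (x² + 3)/(2x)
x₀ = 1.36

x_1 = g(1.360000) = 1.782941
x_2 = g(1.782941) = 1.732777
x_3 = g(1.732777) = 1.732051
x_4 = g(1.732051) = 1.732051
x_5 = g(1.732051) = 1.732051
x_6 = g(1.732051) = 1.732051
x_7 = g(1.732051) = 1.732051
x_8 = g(1.732051) = 1.732051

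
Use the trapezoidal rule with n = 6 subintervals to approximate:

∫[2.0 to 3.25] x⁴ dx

f(x) = x⁴
a = 2.0, b = 3.25, n = 6
h = (b - a)/n = 0.208333

Trapezoidal rule: (h/2)[f(x₀) + 2f(x₁) + 2f(x₂) + ... + f(xₙ)]

x_0 = 2.0000, f(x_0) = 16.000000, coefficient = 1
x_1 = 2.2083, f(x_1) = 23.782555, coefficient = 2
x_2 = 2.4167, f(x_2) = 34.108845, coefficient = 2
x_3 = 2.6250, f(x_3) = 47.480713, coefficient = 2
x_4 = 2.8333, f(x_4) = 64.445216, coefficient = 2
x_5 = 3.0417, f(x_5) = 85.594621, coefficient = 2
x_6 = 3.2500, f(x_6) = 111.566406, coefficient = 1

I ≈ (0.208333/2) × 638.390306 = 66.498990
Exact value: 66.118164
Error: 0.380826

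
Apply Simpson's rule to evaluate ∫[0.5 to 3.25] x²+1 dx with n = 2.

f(x) = x²+1
a = 0.5, b = 3.25, n = 2
h = (b - a)/n = 1.375000

Simpson's rule: (h/3)[f(x₀) + 4f(x₁) + 2f(x₂) + ... + f(xₙ)]

x_0 = 0.5000, f(x_0) = 1.250000, coefficient = 1
x_1 = 1.8750, f(x_1) = 4.515625, coefficient = 4
x_2 = 3.2500, f(x_2) = 11.562500, coefficient = 1

I ≈ (1.375000/3) × 30.875000 = 14.151042
Exact value: 14.151042
Error: 0.000000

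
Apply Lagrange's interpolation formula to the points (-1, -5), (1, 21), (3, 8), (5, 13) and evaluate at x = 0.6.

Lagrange interpolation formula:
P(x) = Σ yᵢ × Lᵢ(x)
where Lᵢ(x) = Π_{j≠i} (x - xⱼ)/(xᵢ - xⱼ)

L_0(0.6) = (0.6 - 1)/(-1 - 1) × (0.6 - 3)/(-1 - 3) × (0.6 - 5)/(-1 - 5) = 0.088000
L_1(0.6) = (0.6 - (-1))/(1 - (-1)) × (0.6 - 3)/(1 - 3) × (0.6 - 5)/(1 - 5) = 1.056000
L_2(0.6) = (0.6 - (-1))/(3 - (-1)) × (0.6 - 1)/(3 - 1) × (0.6 - 5)/(3 - 5) = -0.176000
L_3(0.6) = (0.6 - (-1))/(5 - (-1)) × (0.6 - 1)/(5 - 1) × (0.6 - 3)/(5 - 3) = 0.032000

P(0.6) = (-5)×L_0(0.6) + 21×L_1(0.6) + 8×L_2(0.6) + 13×L_3(0.6)
P(0.6) = 20.744000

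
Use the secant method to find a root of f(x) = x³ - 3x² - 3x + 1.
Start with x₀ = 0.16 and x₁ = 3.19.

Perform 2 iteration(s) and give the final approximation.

f(x) = x³ - 3x² - 3x + 1
x₀ = 0.16, x₁ = 3.19

Secant formula: x_{n+1} = x_n - f(x_n)(x_n - x_{n-1})/(f(x_n) - f(x_{n-1}))

Iteration 1:
  f(0.160000) = 0.447296
  f(3.190000) = -6.636541
  x_2 = 3.190000 - (-6.636541)×(3.190000 - 0.160000)/(-6.636541 - 0.447296)
       = 0.351324
Iteration 2:
  f(3.190000) = -6.636541
  f(0.351324) = -0.380893
  x_3 = 0.351324 - (-0.380893)×(0.351324 - 3.190000)/(-0.380893 - (-6.636541))
       = 0.178483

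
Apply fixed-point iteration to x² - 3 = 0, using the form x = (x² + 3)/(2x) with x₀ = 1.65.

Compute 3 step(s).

Equation: x² - 3 = 0
Fixed-point form: x = (x² + 3)/(2x)
x₀ = 1.65

x_1 = g(1.650000) = 1.734091
x_2 = g(1.734091) = 1.732052
x_3 = g(1.732052) = 1.732051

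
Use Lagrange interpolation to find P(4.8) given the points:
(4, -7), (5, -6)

Lagrange interpolation formula:
P(x) = Σ yᵢ × Lᵢ(x)
where Lᵢ(x) = Π_{j≠i} (x - xⱼ)/(xᵢ - xⱼ)

L_0(4.8) = (4.8 - 5)/(4 - 5) = 0.200000
L_1(4.8) = (4.8 - 4)/(5 - 4) = 0.800000

P(4.8) = (-7)×L_0(4.8) + (-6)×L_1(4.8)
P(4.8) = -6.200000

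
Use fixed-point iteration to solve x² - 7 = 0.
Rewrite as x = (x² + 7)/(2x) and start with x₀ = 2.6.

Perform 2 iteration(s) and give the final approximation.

Equation: x² - 7 = 0
Fixed-point form: x = (x² + 7)/(2x)
x₀ = 2.6

x_1 = g(2.600000) = 2.646154
x_2 = g(2.646154) = 2.645751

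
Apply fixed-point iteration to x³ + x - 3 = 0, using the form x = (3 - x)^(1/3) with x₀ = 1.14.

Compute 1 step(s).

Equation: x³ + x - 3 = 0
Fixed-point form: x = (3 - x)^(1/3)
x₀ = 1.14

x_1 = g(1.140000) = 1.229809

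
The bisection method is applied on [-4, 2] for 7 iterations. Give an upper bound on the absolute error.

Bisection error bound: |error| ≤ (b-a)/2^n
|error| ≤ (2 - (-4))/2^7 = 6/2^7
|error| ≤ 0.0468750000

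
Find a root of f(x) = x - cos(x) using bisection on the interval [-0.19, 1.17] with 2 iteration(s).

f(x) = x - cos(x)
Initial interval: [-0.19, 1.17]

Iteration 1:
  c_1 = (-0.190000 + 1.170000)/2 = 0.490000
  f(c_1) = f(0.490000) = -0.392333
  f(a) × f(c) ≥ 0, new interval: [0.490000, 1.170000]
Iteration 2:
  c_2 = (0.490000 + 1.170000)/2 = 0.830000
  f(c_2) = f(0.830000) = 0.155124
  f(a) × f(c) < 0, new interval: [0.490000, 0.830000]

After 2 iteration(s), the approximation is c_2 = 0.830000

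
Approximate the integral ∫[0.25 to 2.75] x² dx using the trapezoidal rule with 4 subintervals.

f(x) = x²
a = 0.25, b = 2.75, n = 4
h = (b - a)/n = 0.625000

Trapezoidal rule: (h/2)[f(x₀) + 2f(x₁) + 2f(x₂) + ... + f(xₙ)]

x_0 = 0.2500, f(x_0) = 0.062500, coefficient = 1
x_1 = 0.8750, f(x_1) = 0.765625, coefficient = 2
x_2 = 1.5000, f(x_2) = 2.250000, coefficient = 2
x_3 = 2.1250, f(x_3) = 4.515625, coefficient = 2
x_4 = 2.7500, f(x_4) = 7.562500, coefficient = 1

I ≈ (0.625000/2) × 22.687500 = 7.089844
Exact value: 6.927083
Error: 0.162760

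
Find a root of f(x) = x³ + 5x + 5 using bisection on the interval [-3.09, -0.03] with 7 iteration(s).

f(x) = x³ + 5x + 5
Initial interval: [-3.09, -0.03]

Iteration 1:
  c_1 = (-3.090000 + (-0.030000))/2 = -1.560000
  f(c_1) = f(-1.560000) = -6.596416
  f(a) × f(c) ≥ 0, new interval: [-1.560000, -0.030000]
Iteration 2:
  c_2 = (-1.560000 + (-0.030000))/2 = -0.795000
  f(c_2) = f(-0.795000) = 0.522540
  f(a) × f(c) < 0, new interval: [-1.560000, -0.795000]
Iteration 3:
  c_3 = (-1.560000 + (-0.795000))/2 = -1.177500
  f(c_3) = f(-1.177500) = -2.520111
  f(a) × f(c) ≥ 0, new interval: [-1.177500, -0.795000]
Iteration 4:
  c_4 = (-1.177500 + (-0.795000))/2 = -0.986250
  f(c_4) = f(-0.986250) = -0.890565
  f(a) × f(c) ≥ 0, new interval: [-0.986250, -0.795000]
Iteration 5:
  c_5 = (-0.986250 + (-0.795000))/2 = -0.890625
  f(c_5) = f(-0.890625) = -0.159580
  f(a) × f(c) ≥ 0, new interval: [-0.890625, -0.795000]
Iteration 6:
  c_6 = (-0.890625 + (-0.795000))/2 = -0.842812
  f(c_6) = f(-0.842812) = 0.187260
  f(a) × f(c) < 0, new interval: [-0.890625, -0.842812]
Iteration 7:
  c_7 = (-0.890625 + (-0.842812))/2 = -0.866719
  f(c_7) = f(-0.866719) = 0.015326
  f(a) × f(c) < 0, new interval: [-0.890625, -0.866719]

After 7 iteration(s), the approximation is c_7 = -0.866719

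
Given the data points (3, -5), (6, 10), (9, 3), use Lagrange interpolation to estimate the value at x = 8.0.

Lagrange interpolation formula:
P(x) = Σ yᵢ × Lᵢ(x)
where Lᵢ(x) = Π_{j≠i} (x - xⱼ)/(xᵢ - xⱼ)

L_0(8.0) = (8.0 - 6)/(3 - 6) × (8.0 - 9)/(3 - 9) = -0.111111
L_1(8.0) = (8.0 - 3)/(6 - 3) × (8.0 - 9)/(6 - 9) = 0.555556
L_2(8.0) = (8.0 - 3)/(9 - 3) × (8.0 - 6)/(9 - 6) = 0.555556

P(8.0) = (-5)×L_0(8.0) + 10×L_1(8.0) + 3×L_2(8.0)
P(8.0) = 7.777778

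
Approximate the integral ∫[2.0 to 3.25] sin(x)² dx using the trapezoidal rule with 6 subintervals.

f(x) = sin(x)²
a = 2.0, b = 3.25, n = 6
h = (b - a)/n = 0.208333

Trapezoidal rule: (h/2)[f(x₀) + 2f(x₁) + 2f(x₂) + ... + f(xₙ)]

x_0 = 2.0000, f(x_0) = 0.826822, coefficient = 1
x_1 = 2.2083, f(x_1) = 0.645715, coefficient = 2
x_2 = 2.4167, f(x_2) = 0.439675, coefficient = 2
x_3 = 2.6250, f(x_3) = 0.243957, coefficient = 2
x_4 = 2.8333, f(x_4) = 0.092052, coefficient = 2
x_5 = 3.0417, f(x_5) = 0.009952, coefficient = 2
x_6 = 3.2500, f(x_6) = 0.011706, coefficient = 1

I ≈ (0.208333/2) × 3.701231 = 0.385545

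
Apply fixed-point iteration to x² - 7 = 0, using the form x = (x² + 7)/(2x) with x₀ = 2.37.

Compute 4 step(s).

Equation: x² - 7 = 0
Fixed-point form: x = (x² + 7)/(2x)
x₀ = 2.37

x_1 = g(2.370000) = 2.661793
x_2 = g(2.661793) = 2.645800
x_3 = g(2.645800) = 2.645751
x_4 = g(2.645751) = 2.645751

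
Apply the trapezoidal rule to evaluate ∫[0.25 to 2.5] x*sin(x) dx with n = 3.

f(x) = x*sin(x)
a = 0.25, b = 2.5, n = 3
h = (b - a)/n = 0.750000

Trapezoidal rule: (h/2)[f(x₀) + 2f(x₁) + 2f(x₂) + ... + f(xₙ)]

x_0 = 0.2500, f(x_0) = 0.061851, coefficient = 1
x_1 = 1.0000, f(x_1) = 0.841471, coefficient = 2
x_2 = 1.7500, f(x_2) = 1.721975, coefficient = 2
x_3 = 2.5000, f(x_3) = 1.496180, coefficient = 1

I ≈ (0.750000/2) × 6.684924 = 2.506847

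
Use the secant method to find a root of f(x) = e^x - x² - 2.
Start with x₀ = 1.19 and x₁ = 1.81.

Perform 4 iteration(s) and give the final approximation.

f(x) = e^x - x² - 2
x₀ = 1.19, x₁ = 1.81

Secant formula: x_{n+1} = x_n - f(x_n)(x_n - x_{n-1})/(f(x_n) - f(x_{n-1}))

Iteration 1:
  f(1.190000) = -0.129019
  f(1.810000) = 0.834347
  x_2 = 1.810000 - 0.834347×(1.810000 - 1.190000)/(0.834347 - (-0.129019))
       = 1.273033
Iteration 2:
  f(1.810000) = 0.834347
  f(1.273033) = -0.048944
  x_3 = 1.273033 - (-0.048944)×(1.273033 - 1.810000)/(-0.048944 - 0.834347)
       = 1.302787
Iteration 3:
  f(1.273033) = -0.048944
  f(1.302787) = -0.017717
  x_4 = 1.302787 - (-0.017717)×(1.302787 - 1.273033)/(-0.017717 - (-0.048944))
       = 1.319668
Iteration 4:
  f(1.302787) = -0.017717
  f(1.319668) = 0.000655
  x_5 = 1.319668 - 0.000655×(1.319668 - 1.302787)/(0.000655 - (-0.017717))
       = 1.319066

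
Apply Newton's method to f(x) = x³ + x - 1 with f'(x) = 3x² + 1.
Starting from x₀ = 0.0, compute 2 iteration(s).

f(x) = x³ + x - 1
f'(x) = 3x² + 1
x₀ = 0.0

Newton-Raphson formula: x_{n+1} = x_n - f(x_n)/f'(x_n)

Iteration 1:
  f(0.000000) = -1.000000
  f'(0.000000) = 1.000000
  x_1 = 0.000000 - (-1.000000)/1.000000 = 1.000000
Iteration 2:
  f(1.000000) = 1.000000
  f'(1.000000) = 4.000000
  x_2 = 1.000000 - 1.000000/4.000000 = 0.750000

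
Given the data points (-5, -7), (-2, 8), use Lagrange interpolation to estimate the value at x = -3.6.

Lagrange interpolation formula:
P(x) = Σ yᵢ × Lᵢ(x)
where Lᵢ(x) = Π_{j≠i} (x - xⱼ)/(xᵢ - xⱼ)

L_0(-3.6) = (-3.6 - (-2))/(-5 - (-2)) = 0.533333
L_1(-3.6) = (-3.6 - (-5))/(-2 - (-5)) = 0.466667

P(-3.6) = (-7)×L_0(-3.6) + 8×L_1(-3.6)
P(-3.6) = 0.000000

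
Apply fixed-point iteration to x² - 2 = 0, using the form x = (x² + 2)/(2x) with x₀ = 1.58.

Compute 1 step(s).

Equation: x² - 2 = 0
Fixed-point form: x = (x² + 2)/(2x)
x₀ = 1.58

x_1 = g(1.580000) = 1.422911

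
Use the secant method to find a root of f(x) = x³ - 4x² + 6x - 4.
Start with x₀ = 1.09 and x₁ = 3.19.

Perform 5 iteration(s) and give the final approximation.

f(x) = x³ - 4x² + 6x - 4
x₀ = 1.09, x₁ = 3.19

Secant formula: x_{n+1} = x_n - f(x_n)(x_n - x_{n-1})/(f(x_n) - f(x_{n-1}))

Iteration 1:
  f(1.090000) = -0.917371
  f(3.190000) = 6.897359
  x_2 = 3.190000 - 6.897359×(3.190000 - 1.090000)/(6.897359 - (-0.917371))
       = 1.336519
Iteration 2:
  f(3.190000) = 6.897359
  f(1.336519) = -0.738617
  x_3 = 1.336519 - (-0.738617)×(1.336519 - 3.190000)/(-0.738617 - 6.897359)
       = 1.515804
Iteration 3:
  f(1.336519) = -0.738617
  f(1.515804) = -0.613019
  x_4 = 1.515804 - (-0.613019)×(1.515804 - 1.336519)/(-0.613019 - (-0.738617))
       = 2.390852
Iteration 4:
  f(1.515804) = -0.613019
  f(2.390852) = 1.146945
  x_5 = 2.390852 - 1.146945×(2.390852 - 1.515804)/(1.146945 - (-0.613019))
       = 1.820595
Iteration 5:
  f(2.390852) = 1.146945
  f(1.820595) = -0.300213
  x_6 = 1.820595 - (-0.300213)×(1.820595 - 2.390852)/(-0.300213 - 1.146945)
       = 1.938895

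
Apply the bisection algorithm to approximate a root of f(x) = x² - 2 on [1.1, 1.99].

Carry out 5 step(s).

f(x) = x² - 2
Initial interval: [1.1, 1.99]

Iteration 1:
  c_1 = (1.100000 + 1.990000)/2 = 1.545000
  f(c_1) = f(1.545000) = 0.387025
  f(a) × f(c) < 0, new interval: [1.100000, 1.545000]
Iteration 2:
  c_2 = (1.100000 + 1.545000)/2 = 1.322500
  f(c_2) = f(1.322500) = -0.250994
  f(a) × f(c) ≥ 0, new interval: [1.322500, 1.545000]
Iteration 3:
  c_3 = (1.322500 + 1.545000)/2 = 1.433750
  f(c_3) = f(1.433750) = 0.055639
  f(a) × f(c) < 0, new interval: [1.322500, 1.433750]
Iteration 4:
  c_4 = (1.322500 + 1.433750)/2 = 1.378125
  f(c_4) = f(1.378125) = -0.100771
  f(a) × f(c) ≥ 0, new interval: [1.378125, 1.433750]
Iteration 5:
  c_5 = (1.378125 + 1.433750)/2 = 1.405937
  f(c_5) = f(1.405937) = -0.023340
  f(a) × f(c) ≥ 0, new interval: [1.405937, 1.433750]

After 5 iteration(s), the approximation is c_5 = 1.405937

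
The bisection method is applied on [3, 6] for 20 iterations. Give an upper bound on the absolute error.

Bisection error bound: |error| ≤ (b-a)/2^n
|error| ≤ (6 - 3)/2^20 = 3/2^20
|error| ≤ 0.0000028610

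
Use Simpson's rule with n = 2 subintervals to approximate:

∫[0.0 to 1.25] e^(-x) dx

f(x) = e^(-x)
a = 0.0, b = 1.25, n = 2
h = (b - a)/n = 0.625000

Simpson's rule: (h/3)[f(x₀) + 4f(x₁) + 2f(x₂) + ... + f(xₙ)]

x_0 = 0.0000, f(x_0) = 1.000000, coefficient = 1
x_1 = 0.6250, f(x_1) = 0.535261, coefficient = 4
x_2 = 1.2500, f(x_2) = 0.286505, coefficient = 1

I ≈ (0.625000/3) × 3.427551 = 0.714073
Exact value: 0.713495
Error: 0.000578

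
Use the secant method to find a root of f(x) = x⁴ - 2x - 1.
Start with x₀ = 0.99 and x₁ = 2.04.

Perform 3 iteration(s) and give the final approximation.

f(x) = x⁴ - 2x - 1
x₀ = 0.99, x₁ = 2.04

Secant formula: x_{n+1} = x_n - f(x_n)(x_n - x_{n-1})/(f(x_n) - f(x_{n-1}))

Iteration 1:
  f(0.990000) = -2.019404
  f(2.040000) = 12.238915
  x_2 = 2.040000 - 12.238915×(2.040000 - 0.990000)/(12.238915 - (-2.019404))
       = 1.138711
Iteration 2:
  f(2.040000) = 12.238915
  f(1.138711) = -1.596086
  x_3 = 1.138711 - (-1.596086)×(1.138711 - 2.040000)/(-1.596086 - 12.238915)
       = 1.242689
Iteration 3:
  f(1.138711) = -1.596086
  f(1.242689) = -1.100588
  x_4 = 1.242689 - (-1.100588)×(1.242689 - 1.138711)/(-1.100588 - (-1.596086))
       = 1.473642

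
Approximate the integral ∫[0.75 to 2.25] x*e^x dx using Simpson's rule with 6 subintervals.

f(x) = x*e^x
a = 0.75, b = 2.25, n = 6
h = (b - a)/n = 0.250000

Simpson's rule: (h/3)[f(x₀) + 4f(x₁) + 2f(x₂) + ... + f(xₙ)]

x_0 = 0.7500, f(x_0) = 1.587750, coefficient = 1
x_1 = 1.0000, f(x_1) = 2.718282, coefficient = 4
x_2 = 1.2500, f(x_2) = 4.362929, coefficient = 2
x_3 = 1.5000, f(x_3) = 6.722534, coefficient = 4
x_4 = 1.7500, f(x_4) = 10.070555, coefficient = 2
x_5 = 2.0000, f(x_5) = 14.778112, coefficient = 4
x_6 = 2.2500, f(x_6) = 21.347406, coefficient = 1

I ≈ (0.250000/3) × 148.677833 = 12.389819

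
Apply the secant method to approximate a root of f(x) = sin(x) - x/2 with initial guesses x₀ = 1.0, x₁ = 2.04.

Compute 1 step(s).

f(x) = sin(x) - x/2
x₀ = 1.0, x₁ = 2.04

Secant formula: x_{n+1} = x_n - f(x_n)(x_n - x_{n-1})/(f(x_n) - f(x_{n-1}))

Iteration 1:
  f(1.000000) = 0.341471
  f(2.040000) = -0.128071
  x_2 = 2.040000 - (-0.128071)×(2.040000 - 1.000000)/(-0.128071 - 0.341471)
       = 1.756332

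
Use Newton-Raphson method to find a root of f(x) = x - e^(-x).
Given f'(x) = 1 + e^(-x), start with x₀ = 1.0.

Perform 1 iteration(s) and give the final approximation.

f(x) = x - e^(-x)
f'(x) = 1 + e^(-x)
x₀ = 1.0

Newton-Raphson formula: x_{n+1} = x_n - f(x_n)/f'(x_n)

Iteration 1:
  f(1.000000) = 0.632121
  f'(1.000000) = 1.367879
  x_1 = 1.000000 - 0.632121/1.367879 = 0.537883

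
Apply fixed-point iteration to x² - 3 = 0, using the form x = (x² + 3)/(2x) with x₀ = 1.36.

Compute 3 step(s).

Equation: x² - 3 = 0
Fixed-point form: x = (x² + 3)/(2x)
x₀ = 1.36

x_1 = g(1.360000) = 1.782941
x_2 = g(1.782941) = 1.732777
x_3 = g(1.732777) = 1.732051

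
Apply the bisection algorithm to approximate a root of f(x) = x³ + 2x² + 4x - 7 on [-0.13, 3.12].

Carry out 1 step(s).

f(x) = x³ + 2x² + 4x - 7
Initial interval: [-0.13, 3.12]

Iteration 1:
  c_1 = (-0.130000 + 3.120000)/2 = 1.495000
  f(c_1) = f(1.495000) = 6.791412
  f(a) × f(c) < 0, new interval: [-0.130000, 1.495000]

After 1 iteration(s), the approximation is c_1 = 1.495000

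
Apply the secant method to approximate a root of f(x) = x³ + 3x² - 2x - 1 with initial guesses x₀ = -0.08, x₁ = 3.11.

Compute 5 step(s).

f(x) = x³ + 3x² - 2x - 1
x₀ = -0.08, x₁ = 3.11

Secant formula: x_{n+1} = x_n - f(x_n)(x_n - x_{n-1})/(f(x_n) - f(x_{n-1}))

Iteration 1:
  f(-0.080000) = -0.821312
  f(3.110000) = 51.876531
  x_2 = 3.110000 - 51.876531×(3.110000 - (-0.080000))/(51.876531 - (-0.821312))
       = -0.030283
Iteration 2:
  f(3.110000) = 51.876531
  f(-0.030283) = -0.936711
  x_3 = -0.030283 - (-0.936711)×(-0.030283 - 3.110000)/(-0.936711 - 51.876531)
       = 0.025414
Iteration 3:
  f(-0.030283) = -0.936711
  f(0.025414) = -1.048874
  x_4 = 0.025414 - (-1.048874)×(0.025414 - (-0.030283))/(-1.048874 - (-0.936711))
       = -0.495426
Iteration 4:
  f(0.025414) = -1.048874
  f(-0.495426) = 0.605591
  x_5 = -0.495426 - 0.605591×(-0.495426 - 0.025414)/(0.605591 - (-1.048874))
       = -0.304781
Iteration 5:
  f(-0.495426) = 0.605591
  f(-0.304781) = -0.140077
  x_6 = -0.304781 - (-0.140077)×(-0.304781 - (-0.495426))/(-0.140077 - 0.605591)
       = -0.340594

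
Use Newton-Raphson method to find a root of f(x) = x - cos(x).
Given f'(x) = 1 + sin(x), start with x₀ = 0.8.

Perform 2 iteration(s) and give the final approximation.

f(x) = x - cos(x)
f'(x) = 1 + sin(x)
x₀ = 0.8

Newton-Raphson formula: x_{n+1} = x_n - f(x_n)/f'(x_n)

Iteration 1:
  f(0.800000) = 0.103293
  f'(0.800000) = 1.717356
  x_1 = 0.800000 - 0.103293/1.717356 = 0.739853
Iteration 2:
  f(0.739853) = 0.001286
  f'(0.739853) = 1.674180
  x_2 = 0.739853 - 0.001286/1.674180 = 0.739085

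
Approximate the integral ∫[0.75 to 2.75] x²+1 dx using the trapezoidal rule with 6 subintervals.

f(x) = x²+1
a = 0.75, b = 2.75, n = 6
h = (b - a)/n = 0.333333

Trapezoidal rule: (h/2)[f(x₀) + 2f(x₁) + 2f(x₂) + ... + f(xₙ)]

x_0 = 0.7500, f(x_0) = 1.562500, coefficient = 1
x_1 = 1.0833, f(x_1) = 2.173611, coefficient = 2
x_2 = 1.4167, f(x_2) = 3.006944, coefficient = 2
x_3 = 1.7500, f(x_3) = 4.062500, coefficient = 2
x_4 = 2.0833, f(x_4) = 5.340278, coefficient = 2
x_5 = 2.4167, f(x_5) = 6.840278, coefficient = 2
x_6 = 2.7500, f(x_6) = 8.562500, coefficient = 1

I ≈ (0.333333/2) × 52.972222 = 8.828704
Exact value: 8.791667
Error: 0.037037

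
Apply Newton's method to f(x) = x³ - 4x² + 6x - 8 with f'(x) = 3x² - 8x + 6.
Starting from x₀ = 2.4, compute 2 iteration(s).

f(x) = x³ - 4x² + 6x - 8
f'(x) = 3x² - 8x + 6
x₀ = 2.4

Newton-Raphson formula: x_{n+1} = x_n - f(x_n)/f'(x_n)

Iteration 1:
  f(2.400000) = -2.816000
  f'(2.400000) = 4.080000
  x_1 = 2.400000 - (-2.816000)/4.080000 = 3.090196
Iteration 2:
  f(3.090196) = 1.853175
  f'(3.090196) = 9.926367
  x_2 = 3.090196 - 1.853175/9.926367 = 2.903504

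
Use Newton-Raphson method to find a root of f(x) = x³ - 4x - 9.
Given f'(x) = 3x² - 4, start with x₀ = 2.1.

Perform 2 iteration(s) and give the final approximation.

f(x) = x³ - 4x - 9
f'(x) = 3x² - 4
x₀ = 2.1

Newton-Raphson formula: x_{n+1} = x_n - f(x_n)/f'(x_n)

Iteration 1:
  f(2.100000) = -8.139000
  f'(2.100000) = 9.230000
  x_1 = 2.100000 - (-8.139000)/9.230000 = 2.981798
Iteration 2:
  f(2.981798) = 5.584341
  f'(2.981798) = 22.673367
  x_2 = 2.981798 - 5.584341/22.673367 = 2.735503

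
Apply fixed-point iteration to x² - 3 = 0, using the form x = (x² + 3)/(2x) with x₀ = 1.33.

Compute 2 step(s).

Equation: x² - 3 = 0
Fixed-point form: x = (x² + 3)/(2x)
x₀ = 1.33

x_1 = g(1.330000) = 1.792820
x_2 = g(1.792820) = 1.733081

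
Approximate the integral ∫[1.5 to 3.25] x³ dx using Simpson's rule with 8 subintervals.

f(x) = x³
a = 1.5, b = 3.25, n = 8
h = (b - a)/n = 0.218750

Simpson's rule: (h/3)[f(x₀) + 4f(x₁) + 2f(x₂) + ... + f(xₙ)]

x_0 = 1.5000, f(x_0) = 3.375000, coefficient = 1
x_1 = 1.7188, f(x_1) = 5.077362, coefficient = 4
x_2 = 1.9375, f(x_2) = 7.273193, coefficient = 2
x_3 = 2.1562, f(x_3) = 10.025299, coefficient = 4
x_4 = 2.3750, f(x_4) = 13.396484, coefficient = 2
x_5 = 2.5938, f(x_5) = 17.449554, coefficient = 4
x_6 = 2.8125, f(x_6) = 22.247314, coefficient = 2
x_7 = 3.0312, f(x_7) = 27.852570, coefficient = 4
x_8 = 3.2500, f(x_8) = 34.328125, coefficient = 1

I ≈ (0.218750/3) × 365.156250 = 26.625977
Exact value: 26.625977
Error: 0.000000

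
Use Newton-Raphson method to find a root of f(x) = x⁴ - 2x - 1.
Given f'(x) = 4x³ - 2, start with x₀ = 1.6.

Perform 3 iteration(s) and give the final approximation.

f(x) = x⁴ - 2x - 1
f'(x) = 4x³ - 2
x₀ = 1.6

Newton-Raphson formula: x_{n+1} = x_n - f(x_n)/f'(x_n)

Iteration 1:
  f(1.600000) = 2.353600
  f'(1.600000) = 14.384000
  x_1 = 1.600000 - 2.353600/14.384000 = 1.436374
Iteration 2:
  f(1.436374) = 0.383921
  f'(1.436374) = 9.853930
  x_2 = 1.436374 - 0.383921/9.853930 = 1.397413
Iteration 3:
  f(1.397413) = 0.018454
  f'(1.397413) = 8.915255
  x_3 = 1.397413 - 0.018454/8.915255 = 1.395343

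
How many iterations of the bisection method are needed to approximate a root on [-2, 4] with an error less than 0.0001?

We need (b-a)/2^n ≤ 0.0001
(4 - (-2))/2^n ≤ 0.0001
6/2^n ≤ 0.0001
2^n ≥ 60000
n ≥ log₂(60000) = 15.87
n ≥ 16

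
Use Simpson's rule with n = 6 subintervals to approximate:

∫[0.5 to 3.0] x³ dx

f(x) = x³
a = 0.5, b = 3.0, n = 6
h = (b - a)/n = 0.416667

Simpson's rule: (h/3)[f(x₀) + 4f(x₁) + 2f(x₂) + ... + f(xₙ)]

x_0 = 0.5000, f(x_0) = 0.125000, coefficient = 1
x_1 = 0.9167, f(x_1) = 0.770255, coefficient = 4
x_2 = 1.3333, f(x_2) = 2.370370, coefficient = 2
x_3 = 1.7500, f(x_3) = 5.359375, coefficient = 4
x_4 = 2.1667, f(x_4) = 10.171296, coefficient = 2
x_5 = 2.5833, f(x_5) = 17.240162, coefficient = 4
x_6 = 3.0000, f(x_6) = 27.000000, coefficient = 1

I ≈ (0.416667/3) × 145.687500 = 20.234375
Exact value: 20.234375
Error: 0.000000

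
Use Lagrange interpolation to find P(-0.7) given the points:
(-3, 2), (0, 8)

Lagrange interpolation formula:
P(x) = Σ yᵢ × Lᵢ(x)
where Lᵢ(x) = Π_{j≠i} (x - xⱼ)/(xᵢ - xⱼ)

L_0(-0.7) = (-0.7 - 0)/(-3 - 0) = 0.233333
L_1(-0.7) = (-0.7 - (-3))/(0 - (-3)) = 0.766667

P(-0.7) = 2×L_0(-0.7) + 8×L_1(-0.7)
P(-0.7) = 6.600000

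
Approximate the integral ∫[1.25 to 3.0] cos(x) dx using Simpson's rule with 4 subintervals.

f(x) = cos(x)
a = 1.25, b = 3.0, n = 4
h = (b - a)/n = 0.437500

Simpson's rule: (h/3)[f(x₀) + 4f(x₁) + 2f(x₂) + ... + f(xₙ)]

x_0 = 1.2500, f(x_0) = 0.315322, coefficient = 1
x_1 = 1.6875, f(x_1) = -0.116439, coefficient = 4
x_2 = 2.1250, f(x_2) = -0.526266, coefficient = 2
x_3 = 2.5625, f(x_3) = -0.836960, coefficient = 4
x_4 = 3.0000, f(x_4) = -0.989992, coefficient = 1

I ≈ (0.437500/3) × -5.540797 = -0.808033
Exact value: -0.807865
Error: 0.000168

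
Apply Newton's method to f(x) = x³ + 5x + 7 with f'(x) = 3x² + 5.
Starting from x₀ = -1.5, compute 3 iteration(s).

f(x) = x³ + 5x + 7
f'(x) = 3x² + 5
x₀ = -1.5

Newton-Raphson formula: x_{n+1} = x_n - f(x_n)/f'(x_n)

Iteration 1:
  f(-1.500000) = -3.875000
  f'(-1.500000) = 11.750000
  x_1 = -1.500000 - (-3.875000)/11.750000 = -1.170213
Iteration 2:
  f(-1.170213) = -0.453551
  f'(-1.170213) = 9.108194
  x_2 = -1.170213 - (-0.453551)/9.108194 = -1.120417
Iteration 3:
  f(-1.120417) = -0.008582
  f'(-1.120417) = 8.766002
  x_3 = -1.120417 - (-0.008582)/8.766002 = -1.119438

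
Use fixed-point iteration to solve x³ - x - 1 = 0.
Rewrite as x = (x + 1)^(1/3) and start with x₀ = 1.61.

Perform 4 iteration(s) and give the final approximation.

Equation: x³ - x - 1 = 0
Fixed-point form: x = (x + 1)^(1/3)
x₀ = 1.61

x_1 = g(1.610000) = 1.376830
x_2 = g(1.376830) = 1.334543
x_3 = g(1.334543) = 1.326582
x_4 = g(1.326582) = 1.325072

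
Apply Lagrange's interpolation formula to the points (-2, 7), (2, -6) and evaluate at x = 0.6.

Lagrange interpolation formula:
P(x) = Σ yᵢ × Lᵢ(x)
where Lᵢ(x) = Π_{j≠i} (x - xⱼ)/(xᵢ - xⱼ)

L_0(0.6) = (0.6 - 2)/(-2 - 2) = 0.350000
L_1(0.6) = (0.6 - (-2))/(2 - (-2)) = 0.650000

P(0.6) = 7×L_0(0.6) + (-6)×L_1(0.6)
P(0.6) = -1.450000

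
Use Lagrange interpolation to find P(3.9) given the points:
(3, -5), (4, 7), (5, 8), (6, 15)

Lagrange interpolation formula:
P(x) = Σ yᵢ × Lᵢ(x)
where Lᵢ(x) = Π_{j≠i} (x - xⱼ)/(xᵢ - xⱼ)

L_0(3.9) = (3.9 - 4)/(3 - 4) × (3.9 - 5)/(3 - 5) × (3.9 - 6)/(3 - 6) = 0.038500
L_1(3.9) = (3.9 - 3)/(4 - 3) × (3.9 - 5)/(4 - 5) × (3.9 - 6)/(4 - 6) = 1.039500
L_2(3.9) = (3.9 - 3)/(5 - 3) × (3.9 - 4)/(5 - 4) × (3.9 - 6)/(5 - 6) = -0.094500
L_3(3.9) = (3.9 - 3)/(6 - 3) × (3.9 - 4)/(6 - 4) × (3.9 - 5)/(6 - 5) = 0.016500

P(3.9) = (-5)×L_0(3.9) + 7×L_1(3.9) + 8×L_2(3.9) + 15×L_3(3.9)
P(3.9) = 6.575500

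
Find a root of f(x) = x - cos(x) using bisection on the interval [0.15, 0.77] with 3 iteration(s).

f(x) = x - cos(x)
Initial interval: [0.15, 0.77]

Iteration 1:
  c_1 = (0.150000 + 0.770000)/2 = 0.460000
  f(c_1) = f(0.460000) = -0.436052
  f(a) × f(c) ≥ 0, new interval: [0.460000, 0.770000]
Iteration 2:
  c_2 = (0.460000 + 0.770000)/2 = 0.615000
  f(c_2) = f(0.615000) = -0.201773
  f(a) × f(c) ≥ 0, new interval: [0.615000, 0.770000]
Iteration 3:
  c_3 = (0.615000 + 0.770000)/2 = 0.692500
  f(c_3) = f(0.692500) = -0.077152
  f(a) × f(c) ≥ 0, new interval: [0.692500, 0.770000]

After 3 iteration(s), the approximation is c_3 = 0.692500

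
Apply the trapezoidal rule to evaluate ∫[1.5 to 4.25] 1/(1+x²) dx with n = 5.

f(x) = 1/(1+x²)
a = 1.5, b = 4.25, n = 5
h = (b - a)/n = 0.550000

Trapezoidal rule: (h/2)[f(x₀) + 2f(x₁) + 2f(x₂) + ... + f(xₙ)]

x_0 = 1.5000, f(x_0) = 0.307692, coefficient = 1
x_1 = 2.0500, f(x_1) = 0.192215, coefficient = 2
x_2 = 2.6000, f(x_2) = 0.128866, coefficient = 2
x_3 = 3.1500, f(x_3) = 0.091554, coefficient = 2
x_4 = 3.7000, f(x_4) = 0.068074, coefficient = 2
x_5 = 4.2500, f(x_5) = 0.052459, coefficient = 1

I ≈ (0.550000/2) × 1.321569 = 0.363432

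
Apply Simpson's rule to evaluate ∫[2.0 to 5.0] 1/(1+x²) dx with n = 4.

f(x) = 1/(1+x²)
a = 2.0, b = 5.0, n = 4
h = (b - a)/n = 0.750000

Simpson's rule: (h/3)[f(x₀) + 4f(x₁) + 2f(x₂) + ... + f(xₙ)]

x_0 = 2.0000, f(x_0) = 0.200000, coefficient = 1
x_1 = 2.7500, f(x_1) = 0.116788, coefficient = 4
x_2 = 3.5000, f(x_2) = 0.075472, coefficient = 2
x_3 = 4.2500, f(x_3) = 0.052459, coefficient = 4
x_4 = 5.0000, f(x_4) = 0.038462, coefficient = 1

I ≈ (0.750000/3) × 1.066394 = 0.266599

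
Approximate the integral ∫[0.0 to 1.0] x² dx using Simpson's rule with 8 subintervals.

f(x) = x²
a = 0.0, b = 1.0, n = 8
h = (b - a)/n = 0.125000

Simpson's rule: (h/3)[f(x₀) + 4f(x₁) + 2f(x₂) + ... + f(xₙ)]

x_0 = 0.0000, f(x_0) = 0.000000, coefficient = 1
x_1 = 0.1250, f(x_1) = 0.015625, coefficient = 4
x_2 = 0.2500, f(x_2) = 0.062500, coefficient = 2
x_3 = 0.3750, f(x_3) = 0.140625, coefficient = 4
x_4 = 0.5000, f(x_4) = 0.250000, coefficient = 2
x_5 = 0.6250, f(x_5) = 0.390625, coefficient = 4
x_6 = 0.7500, f(x_6) = 0.562500, coefficient = 2
x_7 = 0.8750, f(x_7) = 0.765625, coefficient = 4
x_8 = 1.0000, f(x_8) = 1.000000, coefficient = 1

I ≈ (0.125000/3) × 8.000000 = 0.333333
Exact value: 0.333333
Error: 0.000000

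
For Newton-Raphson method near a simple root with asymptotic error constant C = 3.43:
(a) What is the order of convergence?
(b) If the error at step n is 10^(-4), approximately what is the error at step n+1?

(a) Newton-Raphson has quadratic (order 2) convergence near simple roots.
    This means |e_{n+1}| ≈ C|e_n|².

(b) With |e_n| = 10^(-4) and C = 3.43:
    |e_{n+1}| ≈ 3.43 × (10^(-4))² = 3.43 × 10^(-8)

(a) 2 (quadratic); (b) |e_{n+1}| ≈ 3.430e-08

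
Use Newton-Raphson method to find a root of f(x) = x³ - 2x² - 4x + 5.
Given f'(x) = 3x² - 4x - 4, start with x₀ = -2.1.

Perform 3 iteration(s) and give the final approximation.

f(x) = x³ - 2x² - 4x + 5
f'(x) = 3x² - 4x - 4
x₀ = -2.1

Newton-Raphson formula: x_{n+1} = x_n - f(x_n)/f'(x_n)

Iteration 1:
  f(-2.100000) = -4.681000
  f'(-2.100000) = 17.630000
  x_1 = -2.100000 - (-4.681000)/17.630000 = -1.834487
Iteration 2:
  f(-1.834487) = -0.566410
  f'(-1.834487) = 13.433971
  x_2 = -1.834487 - (-0.566410)/13.433971 = -1.792324
Iteration 3:
  f(-1.792324) = -0.013264
  f'(-1.792324) = 12.806574
  x_3 = -1.792324 - (-0.013264)/12.806574 = -1.791288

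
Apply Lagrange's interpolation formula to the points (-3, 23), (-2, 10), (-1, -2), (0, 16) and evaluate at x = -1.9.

Lagrange interpolation formula:
P(x) = Σ yᵢ × Lᵢ(x)
where Lᵢ(x) = Π_{j≠i} (x - xⱼ)/(xᵢ - xⱼ)

L_0(-1.9) = (-1.9 - (-2))/(-3 - (-2)) × (-1.9 - (-1))/(-3 - (-1)) × (-1.9 - 0)/(-3 - 0) = -0.028500
L_1(-1.9) = (-1.9 - (-3))/(-2 - (-3)) × (-1.9 - (-1))/(-2 - (-1)) × (-1.9 - 0)/(-2 - 0) = 0.940500
L_2(-1.9) = (-1.9 - (-3))/(-1 - (-3)) × (-1.9 - (-2))/(-1 - (-2)) × (-1.9 - 0)/(-1 - 0) = 0.104500
L_3(-1.9) = (-1.9 - (-3))/(0 - (-3)) × (-1.9 - (-2))/(0 - (-2)) × (-1.9 - (-1))/(0 - (-1)) = -0.016500

P(-1.9) = 23×L_0(-1.9) + 10×L_1(-1.9) + (-2)×L_2(-1.9) + 16×L_3(-1.9)
P(-1.9) = 8.276500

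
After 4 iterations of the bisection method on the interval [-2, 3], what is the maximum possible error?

Bisection error bound: |error| ≤ (b-a)/2^n
|error| ≤ (3 - (-2))/2^4 = 5/2^4
|error| ≤ 0.3125000000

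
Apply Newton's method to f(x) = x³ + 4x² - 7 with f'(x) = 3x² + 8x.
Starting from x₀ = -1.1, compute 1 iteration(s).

f(x) = x³ + 4x² - 7
f'(x) = 3x² + 8x
x₀ = -1.1

Newton-Raphson formula: x_{n+1} = x_n - f(x_n)/f'(x_n)

Iteration 1:
  f(-1.100000) = -3.491000
  f'(-1.100000) = -5.170000
  x_1 = -1.100000 - (-3.491000)/(-5.170000) = -1.775242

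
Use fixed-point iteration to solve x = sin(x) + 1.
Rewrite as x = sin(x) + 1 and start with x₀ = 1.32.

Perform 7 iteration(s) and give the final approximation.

Equation: x = sin(x) + 1
Fixed-point form: x = sin(x) + 1
x₀ = 1.32

x_1 = g(1.320000) = 1.968715
x_2 = g(1.968715) = 1.921869
x_3 = g(1.921869) = 1.939004
x_4 = g(1.939004) = 1.932974
x_5 = g(1.932974) = 1.935127
x_6 = g(1.935127) = 1.934362
x_7 = g(1.934362) = 1.934635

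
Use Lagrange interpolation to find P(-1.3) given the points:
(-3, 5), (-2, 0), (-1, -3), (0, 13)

Lagrange interpolation formula:
P(x) = Σ yᵢ × Lᵢ(x)
where Lᵢ(x) = Π_{j≠i} (x - xⱼ)/(xᵢ - xⱼ)

L_0(-1.3) = (-1.3 - (-2))/(-3 - (-2)) × (-1.3 - (-1))/(-3 - (-1)) × (-1.3 - 0)/(-3 - 0) = -0.045500
L_1(-1.3) = (-1.3 - (-3))/(-2 - (-3)) × (-1.3 - (-1))/(-2 - (-1)) × (-1.3 - 0)/(-2 - 0) = 0.331500
L_2(-1.3) = (-1.3 - (-3))/(-1 - (-3)) × (-1.3 - (-2))/(-1 - (-2)) × (-1.3 - 0)/(-1 - 0) = 0.773500
L_3(-1.3) = (-1.3 - (-3))/(0 - (-3)) × (-1.3 - (-2))/(0 - (-2)) × (-1.3 - (-1))/(0 - (-1)) = -0.059500

P(-1.3) = 5×L_0(-1.3) + 0×L_1(-1.3) + (-3)×L_2(-1.3) + 13×L_3(-1.3)
P(-1.3) = -3.321500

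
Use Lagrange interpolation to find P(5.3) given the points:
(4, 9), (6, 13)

Lagrange interpolation formula:
P(x) = Σ yᵢ × Lᵢ(x)
where Lᵢ(x) = Π_{j≠i} (x - xⱼ)/(xᵢ - xⱼ)

L_0(5.3) = (5.3 - 6)/(4 - 6) = 0.350000
L_1(5.3) = (5.3 - 4)/(6 - 4) = 0.650000

P(5.3) = 9×L_0(5.3) + 13×L_1(5.3)
P(5.3) = 11.600000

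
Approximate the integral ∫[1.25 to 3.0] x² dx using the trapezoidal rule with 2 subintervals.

f(x) = x²
a = 1.25, b = 3.0, n = 2
h = (b - a)/n = 0.875000

Trapezoidal rule: (h/2)[f(x₀) + 2f(x₁) + 2f(x₂) + ... + f(xₙ)]

x_0 = 1.2500, f(x_0) = 1.562500, coefficient = 1
x_1 = 2.1250, f(x_1) = 4.515625, coefficient = 2
x_2 = 3.0000, f(x_2) = 9.000000, coefficient = 1

I ≈ (0.875000/2) × 19.593750 = 8.572266
Exact value: 8.348958
Error: 0.223307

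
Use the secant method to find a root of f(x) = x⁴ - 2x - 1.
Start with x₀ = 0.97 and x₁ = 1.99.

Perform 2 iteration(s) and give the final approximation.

f(x) = x⁴ - 2x - 1
x₀ = 0.97, x₁ = 1.99

Secant formula: x_{n+1} = x_n - f(x_n)(x_n - x_{n-1})/(f(x_n) - f(x_{n-1}))

Iteration 1:
  f(0.970000) = -2.054707
  f(1.990000) = 10.702392
  x_2 = 1.990000 - 10.702392×(1.990000 - 0.970000)/(10.702392 - (-2.054707))
       = 1.134285
Iteration 2:
  f(1.990000) = 10.702392
  f(1.134285) = -1.613224
  x_3 = 1.134285 - (-1.613224)×(1.134285 - 1.990000)/(-1.613224 - 10.702392)
       = 1.246375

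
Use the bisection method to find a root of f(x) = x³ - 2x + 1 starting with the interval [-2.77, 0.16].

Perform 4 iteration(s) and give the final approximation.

f(x) = x³ - 2x + 1
Initial interval: [-2.77, 0.16]

Iteration 1:
  c_1 = (-2.770000 + 0.160000)/2 = -1.305000
  f(c_1) = f(-1.305000) = 1.387552
  f(a) × f(c) < 0, new interval: [-2.770000, -1.305000]
Iteration 2:
  c_2 = (-2.770000 + (-1.305000))/2 = -2.037500
  f(c_2) = f(-2.037500) = -3.383490
  f(a) × f(c) ≥ 0, new interval: [-2.037500, -1.305000]
Iteration 3:
  c_3 = (-2.037500 + (-1.305000))/2 = -1.671250
  f(c_3) = f(-1.671250) = -0.325429
  f(a) × f(c) ≥ 0, new interval: [-1.671250, -1.305000]
Iteration 4:
  c_4 = (-1.671250 + (-1.305000))/2 = -1.488125
  f(c_4) = f(-1.488125) = 0.680773
  f(a) × f(c) < 0, new interval: [-1.671250, -1.488125]

After 4 iteration(s), the approximation is c_4 = -1.488125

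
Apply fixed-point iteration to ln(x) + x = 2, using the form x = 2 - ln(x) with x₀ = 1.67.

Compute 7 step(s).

Equation: ln(x) + x = 2
Fixed-point form: x = 2 - ln(x)
x₀ = 1.67

x_1 = g(1.670000) = 1.487176
x_2 = g(1.487176) = 1.603121
x_3 = g(1.603121) = 1.528048
x_4 = g(1.528048) = 1.576009
x_5 = g(1.576009) = 1.545104
x_6 = g(1.545104) = 1.564909
x_7 = g(1.564909) = 1.552173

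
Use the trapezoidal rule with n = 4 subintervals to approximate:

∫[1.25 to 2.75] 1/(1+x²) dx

f(x) = 1/(1+x²)
a = 1.25, b = 2.75, n = 4
h = (b - a)/n = 0.375000

Trapezoidal rule: (h/2)[f(x₀) + 2f(x₁) + 2f(x₂) + ... + f(xₙ)]

x_0 = 1.2500, f(x_0) = 0.390244, coefficient = 1
x_1 = 1.6250, f(x_1) = 0.274678, coefficient = 2
x_2 = 2.0000, f(x_2) = 0.200000, coefficient = 2
x_3 = 2.3750, f(x_3) = 0.150588, coefficient = 2
x_4 = 2.7500, f(x_4) = 0.116788, coefficient = 1

I ≈ (0.375000/2) × 1.757565 = 0.329543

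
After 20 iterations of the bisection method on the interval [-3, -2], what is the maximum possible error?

Bisection error bound: |error| ≤ (b-a)/2^n
|error| ≤ (-2 - (-3))/2^20 = 1/2^20
|error| ≤ 0.0000009537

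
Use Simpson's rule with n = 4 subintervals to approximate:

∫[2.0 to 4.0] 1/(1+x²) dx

f(x) = 1/(1+x²)
a = 2.0, b = 4.0, n = 4
h = (b - a)/n = 0.500000

Simpson's rule: (h/3)[f(x₀) + 4f(x₁) + 2f(x₂) + ... + f(xₙ)]

x_0 = 2.0000, f(x_0) = 0.200000, coefficient = 1
x_1 = 2.5000, f(x_1) = 0.137931, coefficient = 4
x_2 = 3.0000, f(x_2) = 0.100000, coefficient = 2
x_3 = 3.5000, f(x_3) = 0.075472, coefficient = 4
x_4 = 4.0000, f(x_4) = 0.058824, coefficient = 1

I ≈ (0.500000/3) × 1.312434 = 0.218739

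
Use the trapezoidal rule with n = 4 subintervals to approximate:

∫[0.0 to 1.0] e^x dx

f(x) = e^x
a = 0.0, b = 1.0, n = 4
h = (b - a)/n = 0.250000

Trapezoidal rule: (h/2)[f(x₀) + 2f(x₁) + 2f(x₂) + ... + f(xₙ)]

x_0 = 0.0000, f(x_0) = 1.000000, coefficient = 1
x_1 = 0.2500, f(x_1) = 1.284025, coefficient = 2
x_2 = 0.5000, f(x_2) = 1.648721, coefficient = 2
x_3 = 0.7500, f(x_3) = 2.117000, coefficient = 2
x_4 = 1.0000, f(x_4) = 2.718282, coefficient = 1

I ≈ (0.250000/2) × 13.817775 = 1.727222
Exact value: 1.718282
Error: 0.008940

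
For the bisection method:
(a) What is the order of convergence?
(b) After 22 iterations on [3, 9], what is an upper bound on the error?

(a) Bisection has linear (order 1) convergence; the error is halved each step.

(b) Error bound = (b-a)/2^n = (9 - 3)/2^{22}
    = 6/2^{22}

(a) 1 (linear); (b) error ≤ 1.43e-06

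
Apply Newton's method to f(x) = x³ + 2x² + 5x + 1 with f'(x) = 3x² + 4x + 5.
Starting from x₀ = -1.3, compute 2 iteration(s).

f(x) = x³ + 2x² + 5x + 1
f'(x) = 3x² + 4x + 5
x₀ = -1.3

Newton-Raphson formula: x_{n+1} = x_n - f(x_n)/f'(x_n)

Iteration 1:
  f(-1.300000) = -4.317000
  f'(-1.300000) = 4.870000
  x_1 = -1.300000 - (-4.317000)/4.870000 = -0.413552
Iteration 2:
  f(-0.413552) = -0.796439
  f'(-0.413552) = 3.858867
  x_2 = -0.413552 - (-0.796439)/3.858867 = -0.207161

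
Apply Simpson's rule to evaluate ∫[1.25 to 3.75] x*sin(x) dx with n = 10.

f(x) = x*sin(x)
a = 1.25, b = 3.75, n = 10
h = (b - a)/n = 0.250000

Simpson's rule: (h/3)[f(x₀) + 4f(x₁) + 2f(x₂) + ... + f(xₙ)]

x_0 = 1.2500, f(x_0) = 1.186231, coefficient = 1
x_1 = 1.5000, f(x_1) = 1.496242, coefficient = 4
x_2 = 1.7500, f(x_2) = 1.721975, coefficient = 2
x_3 = 2.0000, f(x_3) = 1.818595, coefficient = 4
x_4 = 2.2500, f(x_4) = 1.750665, coefficient = 2
x_5 = 2.5000, f(x_5) = 1.496180, coefficient = 4
x_6 = 2.7500, f(x_6) = 1.049568, coefficient = 2
x_7 = 3.0000, f(x_7) = 0.423360, coefficient = 4
x_8 = 3.2500, f(x_8) = -0.351634, coefficient = 2
x_9 = 3.5000, f(x_9) = -1.227741, coefficient = 4
x_10 = 3.7500, f(x_10) = -2.143355, coefficient = 1

I ≈ (0.250000/3) × 23.410569 = 1.950881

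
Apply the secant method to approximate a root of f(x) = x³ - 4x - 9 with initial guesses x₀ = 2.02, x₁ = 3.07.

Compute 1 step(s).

f(x) = x³ - 4x - 9
x₀ = 2.02, x₁ = 3.07

Secant formula: x_{n+1} = x_n - f(x_n)(x_n - x_{n-1})/(f(x_n) - f(x_{n-1}))

Iteration 1:
  f(2.020000) = -8.837592
  f(3.070000) = 7.654443
  x_2 = 3.070000 - 7.654443×(3.070000 - 2.020000)/(7.654443 - (-8.837592))
       = 2.582664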